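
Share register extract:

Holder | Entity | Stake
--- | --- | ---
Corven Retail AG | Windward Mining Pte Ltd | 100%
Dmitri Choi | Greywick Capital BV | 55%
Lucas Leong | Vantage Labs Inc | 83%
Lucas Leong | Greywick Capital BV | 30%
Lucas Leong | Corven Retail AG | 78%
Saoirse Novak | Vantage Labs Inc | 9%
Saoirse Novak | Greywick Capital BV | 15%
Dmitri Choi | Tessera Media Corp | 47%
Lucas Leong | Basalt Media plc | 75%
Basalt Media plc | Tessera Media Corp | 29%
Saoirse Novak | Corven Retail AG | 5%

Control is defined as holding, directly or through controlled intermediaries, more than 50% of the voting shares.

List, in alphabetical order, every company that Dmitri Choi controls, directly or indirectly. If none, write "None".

Dmitri holds 55% of Greywick, so Dmitri controls Greywick.
No other company's threshold is met.

Greywick Capital BV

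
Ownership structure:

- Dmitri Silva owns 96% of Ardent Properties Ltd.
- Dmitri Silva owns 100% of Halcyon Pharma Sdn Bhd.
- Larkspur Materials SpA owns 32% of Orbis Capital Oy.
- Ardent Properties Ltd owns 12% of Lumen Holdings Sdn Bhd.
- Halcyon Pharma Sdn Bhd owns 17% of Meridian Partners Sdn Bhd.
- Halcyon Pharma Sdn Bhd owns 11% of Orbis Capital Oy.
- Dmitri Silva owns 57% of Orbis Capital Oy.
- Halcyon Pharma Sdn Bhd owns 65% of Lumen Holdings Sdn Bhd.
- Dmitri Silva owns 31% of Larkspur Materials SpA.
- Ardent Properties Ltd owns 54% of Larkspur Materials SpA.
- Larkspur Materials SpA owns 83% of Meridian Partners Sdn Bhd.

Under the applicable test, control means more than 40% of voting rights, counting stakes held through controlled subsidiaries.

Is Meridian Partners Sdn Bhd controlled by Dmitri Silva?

Yes

Dmitri holds 100% of Halcyon, so Dmitri controls Halcyon.
Dmitri holds 96% of Ardent, so Dmitri controls Ardent.
Ardent and Dmitri together hold 54% + 31% = 85% of Larkspur, so Dmitri controls Larkspur.
Larkspur and Halcyon together hold 83% + 17% = 100% of Meridian, so Dmitri controls Meridian.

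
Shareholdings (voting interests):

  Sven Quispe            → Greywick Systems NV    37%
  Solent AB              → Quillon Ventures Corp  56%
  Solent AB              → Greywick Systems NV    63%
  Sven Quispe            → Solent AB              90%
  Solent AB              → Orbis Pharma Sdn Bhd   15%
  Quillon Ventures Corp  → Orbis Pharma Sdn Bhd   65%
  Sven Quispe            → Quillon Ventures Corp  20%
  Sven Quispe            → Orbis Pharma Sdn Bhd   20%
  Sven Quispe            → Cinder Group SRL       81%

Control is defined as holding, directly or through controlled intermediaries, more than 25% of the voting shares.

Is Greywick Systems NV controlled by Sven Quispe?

Sven holds 90% of Solent, so Sven controls Solent.
Solent and Sven together hold 63% + 37% = 100% of Greywick, so Sven controls Greywick.

Yes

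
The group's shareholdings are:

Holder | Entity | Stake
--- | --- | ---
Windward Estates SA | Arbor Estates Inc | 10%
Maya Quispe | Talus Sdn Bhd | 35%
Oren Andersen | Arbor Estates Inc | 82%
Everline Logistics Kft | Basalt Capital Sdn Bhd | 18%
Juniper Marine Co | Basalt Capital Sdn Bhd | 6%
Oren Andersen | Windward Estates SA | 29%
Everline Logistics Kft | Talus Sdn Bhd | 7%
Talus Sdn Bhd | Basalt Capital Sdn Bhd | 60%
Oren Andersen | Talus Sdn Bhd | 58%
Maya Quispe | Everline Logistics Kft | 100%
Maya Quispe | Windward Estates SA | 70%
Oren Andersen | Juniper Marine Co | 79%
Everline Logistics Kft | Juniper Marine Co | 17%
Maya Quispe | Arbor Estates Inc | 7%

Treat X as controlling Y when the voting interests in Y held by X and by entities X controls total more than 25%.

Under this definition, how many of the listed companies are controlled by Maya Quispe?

Maya holds 100% of Everline, so Maya controls Everline.
Maya holds 70% of Windward, so Maya controls Windward.
Maya and Everline together hold 35% + 7% = 42% of Talus, so Maya controls Talus.
Everline and Talus together hold 18% + 60% = 78% of Basalt, so Maya controls Basalt.
No other company's threshold is met.
Maya controls 4 companies.

4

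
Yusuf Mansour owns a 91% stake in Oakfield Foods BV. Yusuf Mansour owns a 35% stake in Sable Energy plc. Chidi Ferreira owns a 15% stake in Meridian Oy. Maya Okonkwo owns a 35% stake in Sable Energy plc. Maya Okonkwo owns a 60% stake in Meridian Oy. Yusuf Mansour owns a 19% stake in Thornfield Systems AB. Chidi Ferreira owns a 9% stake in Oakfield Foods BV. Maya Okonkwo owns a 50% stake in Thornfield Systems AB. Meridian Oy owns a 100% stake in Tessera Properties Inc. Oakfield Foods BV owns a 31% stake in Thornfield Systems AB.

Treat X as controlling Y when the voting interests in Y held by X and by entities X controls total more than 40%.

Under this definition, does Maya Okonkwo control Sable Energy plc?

No

Maya holds 60% of Meridian, so Maya controls Meridian.
Meridian holds 100% of Tessera, so Maya controls Tessera.
Maya holds 50% of Thornfield, so Maya controls Thornfield.
In Sable, Maya's side holds only 35%, not > 40%.
So Maya does not control Sable.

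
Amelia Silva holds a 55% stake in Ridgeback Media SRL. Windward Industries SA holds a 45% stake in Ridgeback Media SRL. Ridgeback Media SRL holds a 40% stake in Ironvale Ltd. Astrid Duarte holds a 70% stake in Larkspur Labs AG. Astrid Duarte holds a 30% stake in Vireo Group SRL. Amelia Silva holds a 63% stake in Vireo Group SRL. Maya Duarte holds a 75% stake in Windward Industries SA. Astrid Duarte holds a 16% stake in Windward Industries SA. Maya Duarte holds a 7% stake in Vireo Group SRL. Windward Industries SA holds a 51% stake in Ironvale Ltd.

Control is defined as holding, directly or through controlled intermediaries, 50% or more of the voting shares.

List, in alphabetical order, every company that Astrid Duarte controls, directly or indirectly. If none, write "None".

Larkspur Labs AG

Astrid holds 70% of Larkspur, so Astrid controls Larkspur.
No other company's threshold is met.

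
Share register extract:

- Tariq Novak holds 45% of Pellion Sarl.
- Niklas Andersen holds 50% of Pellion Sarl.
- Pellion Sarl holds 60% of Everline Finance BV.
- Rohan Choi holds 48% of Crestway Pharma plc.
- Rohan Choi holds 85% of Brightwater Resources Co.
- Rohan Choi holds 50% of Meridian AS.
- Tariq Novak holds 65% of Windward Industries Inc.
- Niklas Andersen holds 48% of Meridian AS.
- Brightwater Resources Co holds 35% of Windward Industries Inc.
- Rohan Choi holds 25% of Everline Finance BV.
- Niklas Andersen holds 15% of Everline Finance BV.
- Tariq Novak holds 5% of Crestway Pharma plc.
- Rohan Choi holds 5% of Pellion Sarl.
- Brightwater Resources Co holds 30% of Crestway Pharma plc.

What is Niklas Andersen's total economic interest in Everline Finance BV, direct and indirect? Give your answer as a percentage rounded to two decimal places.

45.00%

Niklas reaches Everline along 2 paths.
Direct stake: 15% = 15%.
Via Pellion: 50% × 60% = 30%.
Total: 15% + 30% = 45%.
Rounded: 45.00%.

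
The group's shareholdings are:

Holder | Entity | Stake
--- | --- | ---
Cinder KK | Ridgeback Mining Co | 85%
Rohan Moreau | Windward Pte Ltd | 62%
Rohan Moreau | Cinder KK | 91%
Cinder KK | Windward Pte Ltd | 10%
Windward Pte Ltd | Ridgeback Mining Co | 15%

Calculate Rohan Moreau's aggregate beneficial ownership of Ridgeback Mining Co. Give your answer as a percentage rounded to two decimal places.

Rohan reaches Ridgeback along 3 paths.
Via Cinder: 91% × 85% = 77.35%.
Via Cinder → Windward: 91% × 10% × 15% = 1.365%.
Via Windward: 62% × 15% = 9.3%.
Total: 77.35% + 1.365% + 9.3% = 88.015%.
Rounded: 88.02%.

88.02%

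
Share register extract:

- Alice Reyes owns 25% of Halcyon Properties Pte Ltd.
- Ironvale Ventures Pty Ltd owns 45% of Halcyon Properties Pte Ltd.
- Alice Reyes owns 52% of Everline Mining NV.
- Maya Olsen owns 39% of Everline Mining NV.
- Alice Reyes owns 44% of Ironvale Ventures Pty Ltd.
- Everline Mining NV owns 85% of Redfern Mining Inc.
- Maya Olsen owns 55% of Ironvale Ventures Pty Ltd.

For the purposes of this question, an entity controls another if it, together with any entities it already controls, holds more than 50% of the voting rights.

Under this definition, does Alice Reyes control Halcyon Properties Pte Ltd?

No

Alice holds 52% of Everline, so Alice controls Everline.
Everline holds 85% of Redfern, so Alice controls Redfern.
In Halcyon, Alice's side holds only 25%, not > 50%.
So Alice does not control Halcyon.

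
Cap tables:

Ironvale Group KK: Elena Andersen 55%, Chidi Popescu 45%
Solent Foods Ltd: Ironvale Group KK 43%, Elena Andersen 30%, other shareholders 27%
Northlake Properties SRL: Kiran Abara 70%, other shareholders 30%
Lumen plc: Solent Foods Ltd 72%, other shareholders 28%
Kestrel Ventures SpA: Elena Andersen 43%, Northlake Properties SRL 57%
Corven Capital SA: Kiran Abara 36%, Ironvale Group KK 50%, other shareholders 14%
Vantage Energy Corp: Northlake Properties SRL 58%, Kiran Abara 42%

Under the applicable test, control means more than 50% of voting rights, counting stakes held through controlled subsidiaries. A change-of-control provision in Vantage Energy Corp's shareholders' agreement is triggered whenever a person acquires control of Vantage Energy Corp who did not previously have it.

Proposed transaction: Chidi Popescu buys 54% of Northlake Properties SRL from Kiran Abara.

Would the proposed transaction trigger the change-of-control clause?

The purchase adds only to Chidi's holdings (Kiran's stake shrinks), so Chidi is the only person who could newly come to control Vantage.
Chidi's largest direct stake is 45% in Ironvale, which does not meet the threshold, so Chidi controls no company.
Neither Chidi nor any entity Chidi controls holds any voting interest in Vantage.
So before the transaction, Chidi does not control Vantage.
After the purchase, Chidi holds 54% of Northlake directly, and Kiran's stake falls to 16%.
Chidi holds 54% of Northlake, so Chidi controls Northlake.
Northlake holds 58% of Vantage, so Chidi controls Vantage.
Chidi did not control Vantage before and does after, so the clause is triggered.

Yes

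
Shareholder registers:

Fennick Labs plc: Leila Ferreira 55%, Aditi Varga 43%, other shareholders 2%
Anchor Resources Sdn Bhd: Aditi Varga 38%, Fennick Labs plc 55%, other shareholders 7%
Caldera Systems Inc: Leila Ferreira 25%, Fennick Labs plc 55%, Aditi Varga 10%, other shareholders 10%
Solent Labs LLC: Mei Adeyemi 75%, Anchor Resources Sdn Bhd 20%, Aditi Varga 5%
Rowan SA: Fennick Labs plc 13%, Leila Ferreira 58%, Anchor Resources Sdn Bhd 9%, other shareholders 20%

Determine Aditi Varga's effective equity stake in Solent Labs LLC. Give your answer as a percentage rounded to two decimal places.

17.33%

Aditi reaches Solent along 3 paths.
Via Anchor: 38% × 20% = 7.6%.
Via Fennick → Anchor: 43% × 55% × 20% = 4.73%.
Direct stake: 5% = 5%.
Total: 7.6% + 4.73% + 5% = 17.33%.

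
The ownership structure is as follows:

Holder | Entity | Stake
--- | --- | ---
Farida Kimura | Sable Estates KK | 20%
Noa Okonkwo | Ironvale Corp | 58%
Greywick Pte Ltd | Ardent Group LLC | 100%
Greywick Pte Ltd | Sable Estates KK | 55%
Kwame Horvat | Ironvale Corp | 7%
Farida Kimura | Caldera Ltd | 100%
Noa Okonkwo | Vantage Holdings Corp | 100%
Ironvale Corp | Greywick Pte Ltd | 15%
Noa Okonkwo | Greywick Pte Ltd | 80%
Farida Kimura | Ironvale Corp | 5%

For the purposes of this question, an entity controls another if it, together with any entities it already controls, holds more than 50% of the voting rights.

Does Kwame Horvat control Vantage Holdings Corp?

Kwame's largest direct stake is 7% in Ironvale, which does not meet the threshold, so Kwame controls no company.
Neither Kwame nor any entity Kwame controls holds any voting interest in Vantage.
So Kwame does not control Vantage.

No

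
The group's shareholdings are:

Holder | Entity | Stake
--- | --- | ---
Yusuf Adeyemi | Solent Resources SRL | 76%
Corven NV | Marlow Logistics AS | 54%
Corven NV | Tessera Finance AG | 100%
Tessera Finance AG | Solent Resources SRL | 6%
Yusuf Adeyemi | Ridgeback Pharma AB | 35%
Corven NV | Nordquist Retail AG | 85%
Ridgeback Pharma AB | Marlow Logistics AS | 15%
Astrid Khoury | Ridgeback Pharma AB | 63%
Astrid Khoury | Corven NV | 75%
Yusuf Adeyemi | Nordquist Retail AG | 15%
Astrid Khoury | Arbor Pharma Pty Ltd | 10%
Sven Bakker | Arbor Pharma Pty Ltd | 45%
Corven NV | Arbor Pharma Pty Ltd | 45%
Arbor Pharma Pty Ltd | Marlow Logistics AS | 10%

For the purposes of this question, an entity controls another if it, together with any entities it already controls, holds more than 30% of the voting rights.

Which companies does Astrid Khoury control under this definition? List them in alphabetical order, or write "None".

Arbor Pharma Pty Ltd, Corven NV, Marlow Logistics AS, Nordquist Retail AG, Ridgeback Pharma AB, Tessera Finance AG

Astrid holds 63% of Ridgeback, so Astrid controls Ridgeback.
Astrid holds 75% of Corven, so Astrid controls Corven.
Corven holds 85% of Nordquist, so Astrid controls Nordquist.
Astrid and Corven together hold 10% + 45% = 55% of Arbor, so Astrid controls Arbor.
Corven holds 100% of Tessera, so Astrid controls Tessera.
Ridgeback and Arbor and Corven together hold 15% + 10% + 54% = 79% of Marlow, so Astrid controls Marlow.
No other company's threshold is met.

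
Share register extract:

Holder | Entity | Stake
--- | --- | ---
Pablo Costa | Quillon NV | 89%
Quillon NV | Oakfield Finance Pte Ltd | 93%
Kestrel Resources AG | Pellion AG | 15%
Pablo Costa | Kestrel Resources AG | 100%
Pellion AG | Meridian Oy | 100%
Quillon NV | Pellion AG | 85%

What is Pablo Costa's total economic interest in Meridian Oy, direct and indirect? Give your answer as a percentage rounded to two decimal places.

Pablo reaches Meridian along 2 paths.
Via Quillon → Pellion: 89% × 85% × 100% = 75.65%.
Via Kestrel → Pellion: 100% × 15% × 100% = 15%.
Total: 75.65% + 15% = 90.65%.

90.65%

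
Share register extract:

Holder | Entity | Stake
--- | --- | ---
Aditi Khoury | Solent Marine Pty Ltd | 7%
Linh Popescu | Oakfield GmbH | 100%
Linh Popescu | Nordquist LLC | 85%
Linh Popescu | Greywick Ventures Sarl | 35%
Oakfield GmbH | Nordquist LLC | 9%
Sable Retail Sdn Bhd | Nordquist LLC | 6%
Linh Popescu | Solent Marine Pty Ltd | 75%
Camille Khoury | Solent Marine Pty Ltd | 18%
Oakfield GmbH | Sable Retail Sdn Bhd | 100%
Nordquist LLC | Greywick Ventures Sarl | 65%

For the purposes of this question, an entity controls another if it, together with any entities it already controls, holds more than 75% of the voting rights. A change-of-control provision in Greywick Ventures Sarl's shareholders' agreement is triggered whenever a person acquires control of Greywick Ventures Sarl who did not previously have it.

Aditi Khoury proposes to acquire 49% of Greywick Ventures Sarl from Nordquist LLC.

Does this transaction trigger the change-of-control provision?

No

The purchase adds only to Aditi's holdings (Nordquist's stake shrinks), so Aditi is the only person who could newly come to control Greywick.
Aditi's largest direct stake is 7% in Solent, which does not meet the threshold, so Aditi controls no company.
Neither Aditi nor any entity Aditi controls holds any voting interest in Greywick.
So before the transaction, Aditi does not control Greywick.
After the purchase, Aditi holds 49% of Greywick directly, and Nordquist's stake falls to 16%.
After the transaction, Aditi's side holds 49% of Greywick, not > 75%, so Aditi still does not control Greywick.
No new person acquires control, so the clause is not triggered.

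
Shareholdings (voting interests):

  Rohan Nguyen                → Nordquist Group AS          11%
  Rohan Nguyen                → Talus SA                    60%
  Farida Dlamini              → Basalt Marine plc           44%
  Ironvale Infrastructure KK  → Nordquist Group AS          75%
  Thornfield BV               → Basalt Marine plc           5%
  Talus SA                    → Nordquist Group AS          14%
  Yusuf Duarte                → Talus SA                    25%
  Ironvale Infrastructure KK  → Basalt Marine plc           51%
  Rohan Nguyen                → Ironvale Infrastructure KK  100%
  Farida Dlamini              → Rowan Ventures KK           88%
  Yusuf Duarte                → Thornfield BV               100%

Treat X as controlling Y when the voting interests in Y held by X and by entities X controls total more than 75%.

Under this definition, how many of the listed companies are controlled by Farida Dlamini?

1

Farida holds 88% of Rowan, so Farida controls Rowan.
No other company's threshold is met.
Farida controls 1 company.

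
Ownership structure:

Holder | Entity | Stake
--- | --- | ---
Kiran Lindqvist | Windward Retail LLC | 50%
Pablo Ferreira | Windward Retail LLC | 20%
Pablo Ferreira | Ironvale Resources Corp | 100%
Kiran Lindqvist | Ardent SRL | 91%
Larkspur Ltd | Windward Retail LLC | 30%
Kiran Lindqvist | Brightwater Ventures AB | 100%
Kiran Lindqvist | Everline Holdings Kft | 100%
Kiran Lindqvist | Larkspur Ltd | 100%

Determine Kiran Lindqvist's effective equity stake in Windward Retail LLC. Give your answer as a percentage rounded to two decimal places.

80.00%

Kiran reaches Windward along 2 paths.
Via Larkspur: 100% × 30% = 30%.
Direct stake: 50% = 50%.
Total: 30% + 50% = 80%.
Rounded: 80.00%.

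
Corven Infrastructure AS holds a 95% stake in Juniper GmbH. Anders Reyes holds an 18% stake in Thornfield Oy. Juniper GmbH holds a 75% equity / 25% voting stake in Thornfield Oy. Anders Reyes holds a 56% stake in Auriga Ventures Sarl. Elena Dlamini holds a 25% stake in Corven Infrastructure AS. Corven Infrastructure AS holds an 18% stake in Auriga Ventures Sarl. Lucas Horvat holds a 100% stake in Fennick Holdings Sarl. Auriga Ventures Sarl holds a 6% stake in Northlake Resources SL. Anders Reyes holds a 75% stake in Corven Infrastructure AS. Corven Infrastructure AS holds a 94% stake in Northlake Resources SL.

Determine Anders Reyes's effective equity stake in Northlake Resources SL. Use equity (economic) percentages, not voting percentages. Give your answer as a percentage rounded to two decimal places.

Anders reaches Northlake along 3 paths.
Via Corven → Auriga: 75% × 18% × 6% = 0.81%.
Via Auriga: 56% × 6% = 3.36%.
Via Corven: 75% × 94% = 70.5%.
Total: 0.81% + 3.36% + 70.5% = 74.67%.

74.67%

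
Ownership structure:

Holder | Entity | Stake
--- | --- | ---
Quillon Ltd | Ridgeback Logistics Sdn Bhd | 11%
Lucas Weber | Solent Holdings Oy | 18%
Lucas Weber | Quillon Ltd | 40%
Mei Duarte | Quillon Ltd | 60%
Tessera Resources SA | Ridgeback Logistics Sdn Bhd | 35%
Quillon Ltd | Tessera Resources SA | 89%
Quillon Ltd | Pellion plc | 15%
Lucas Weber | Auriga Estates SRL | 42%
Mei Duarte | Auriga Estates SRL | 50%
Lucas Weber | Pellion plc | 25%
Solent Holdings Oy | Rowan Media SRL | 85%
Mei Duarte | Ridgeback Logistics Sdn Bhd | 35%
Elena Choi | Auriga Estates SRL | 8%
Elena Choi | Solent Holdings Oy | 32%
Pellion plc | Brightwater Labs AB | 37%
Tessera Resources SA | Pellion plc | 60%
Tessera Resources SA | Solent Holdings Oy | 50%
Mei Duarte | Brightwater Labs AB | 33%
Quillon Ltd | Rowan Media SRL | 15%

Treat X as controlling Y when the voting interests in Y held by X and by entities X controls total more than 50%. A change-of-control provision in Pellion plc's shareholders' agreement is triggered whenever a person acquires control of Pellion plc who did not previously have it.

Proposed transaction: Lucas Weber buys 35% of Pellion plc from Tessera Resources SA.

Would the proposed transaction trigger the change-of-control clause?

Yes

The purchase adds only to Lucas's holdings (Tessera's stake shrinks), so Lucas is the only person who could newly come to control Pellion.
Lucas's largest direct stake is 42% in Auriga, which does not meet the threshold, so Lucas controls no company.
In Pellion, Lucas's side holds only 25%, not > 50%.
So before the transaction, Lucas does not control Pellion.
After the purchase, Lucas's direct stake in Pellion rises to 25% + 35% = 60%, and Tessera's stake falls to 25%.
Lucas holds 60% of Pellion, so Lucas controls Pellion.
Lucas did not control Pellion before and does after, so the clause is triggered.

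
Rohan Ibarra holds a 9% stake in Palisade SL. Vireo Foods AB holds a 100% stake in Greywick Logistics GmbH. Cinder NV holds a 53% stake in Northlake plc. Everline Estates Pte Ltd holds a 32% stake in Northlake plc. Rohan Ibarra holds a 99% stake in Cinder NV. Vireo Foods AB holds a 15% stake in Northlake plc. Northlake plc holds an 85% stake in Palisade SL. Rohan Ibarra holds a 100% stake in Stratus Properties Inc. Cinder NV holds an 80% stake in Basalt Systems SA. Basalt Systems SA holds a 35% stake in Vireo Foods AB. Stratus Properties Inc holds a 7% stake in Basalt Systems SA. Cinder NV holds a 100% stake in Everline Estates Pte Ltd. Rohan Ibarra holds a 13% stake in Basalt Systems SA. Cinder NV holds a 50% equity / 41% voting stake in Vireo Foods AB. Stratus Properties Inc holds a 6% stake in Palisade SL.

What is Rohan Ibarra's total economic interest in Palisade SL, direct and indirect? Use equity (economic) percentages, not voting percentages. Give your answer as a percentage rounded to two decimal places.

Rohan reaches Palisade along 8 paths.
Direct stake: 9% = 9%.
Via Stratus: 100% × 6% = 6%.
Via Cinder → Vireo → Northlake: 99% × 50% × 15% × 85% = 6.31125%.
Via Cinder → Basalt → Vireo → Northlake: 99% × 80% × 35% × 15% × 85% = 3.5343%.
Via Stratus → Basalt → Vireo → Northlake: 100% × 7% × 35% × 15% × 85% = 0.312375%.
Via Basalt → Vireo → Northlake: 13% × 35% × 15% × 85% = 0.580125%.
Via Cinder → Northlake: 99% × 53% × 85% = 44.5995%.
Via Cinder → Everline → Northlake: 99% × 100% × 32% × 85% = 26.928%.
Total: 9% + 6% + 6.31125% + 3.5343% + 0.312375% + 0.580125% + 44.5995% + 26.928% = 97.26555%.
Rounded: 97.27%.

97.27%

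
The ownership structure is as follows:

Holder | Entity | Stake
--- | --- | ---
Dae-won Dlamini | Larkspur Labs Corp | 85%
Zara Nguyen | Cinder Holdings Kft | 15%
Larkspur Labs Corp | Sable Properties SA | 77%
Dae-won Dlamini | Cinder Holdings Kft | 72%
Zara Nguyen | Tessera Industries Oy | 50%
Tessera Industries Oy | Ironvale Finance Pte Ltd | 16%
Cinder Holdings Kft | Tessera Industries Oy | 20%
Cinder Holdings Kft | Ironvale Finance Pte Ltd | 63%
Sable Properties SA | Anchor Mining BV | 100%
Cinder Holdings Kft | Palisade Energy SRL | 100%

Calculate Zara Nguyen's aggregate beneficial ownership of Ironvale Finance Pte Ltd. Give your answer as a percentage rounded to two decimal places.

17.93%

Zara reaches Ironvale along 3 paths.
Via Cinder: 15% × 63% = 9.45%.
Via Cinder → Tessera: 15% × 20% × 16% = 0.48%.
Via Tessera: 50% × 16% = 8%.
Total: 9.45% + 0.48% + 8% = 17.93%.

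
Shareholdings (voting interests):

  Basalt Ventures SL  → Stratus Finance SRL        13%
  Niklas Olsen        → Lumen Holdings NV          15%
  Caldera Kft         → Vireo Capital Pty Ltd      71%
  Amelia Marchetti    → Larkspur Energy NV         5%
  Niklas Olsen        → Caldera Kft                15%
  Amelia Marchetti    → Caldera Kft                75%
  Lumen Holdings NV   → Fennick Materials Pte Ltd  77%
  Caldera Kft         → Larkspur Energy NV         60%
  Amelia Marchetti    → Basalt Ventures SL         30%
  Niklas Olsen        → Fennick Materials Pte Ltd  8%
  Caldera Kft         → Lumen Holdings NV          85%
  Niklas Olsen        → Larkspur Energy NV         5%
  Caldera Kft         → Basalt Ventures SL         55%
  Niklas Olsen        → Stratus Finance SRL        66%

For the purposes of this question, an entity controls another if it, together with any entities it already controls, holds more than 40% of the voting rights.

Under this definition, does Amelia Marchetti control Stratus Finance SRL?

Amelia holds 75% of Caldera, so Amelia controls Caldera.
Caldera and Amelia together hold 60% + 5% = 65% of Larkspur, so Amelia controls Larkspur.
Amelia and Caldera together hold 30% + 55% = 85% of Basalt, so Amelia controls Basalt.
Caldera holds 85% of Lumen, so Amelia controls Lumen.
Lumen holds 77% of Fennick, so Amelia controls Fennick.
Caldera holds 71% of Vireo, so Amelia controls Vireo.
In Stratus, Amelia's side holds only 13%, not > 40%.
So Amelia does not control Stratus.

No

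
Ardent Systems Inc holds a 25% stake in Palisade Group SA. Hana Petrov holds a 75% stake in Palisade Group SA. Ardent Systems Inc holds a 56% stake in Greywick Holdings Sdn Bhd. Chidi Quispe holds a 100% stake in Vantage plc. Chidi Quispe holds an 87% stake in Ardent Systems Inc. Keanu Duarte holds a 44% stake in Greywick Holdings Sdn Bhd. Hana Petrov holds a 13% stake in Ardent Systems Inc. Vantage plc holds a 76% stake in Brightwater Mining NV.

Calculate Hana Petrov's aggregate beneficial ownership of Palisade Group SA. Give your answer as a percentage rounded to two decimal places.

Hana reaches Palisade along 2 paths.
Direct stake: 75% = 75%.
Via Ardent: 13% × 25% = 3.25%.
Total: 75% + 3.25% = 78.25%.

78.25%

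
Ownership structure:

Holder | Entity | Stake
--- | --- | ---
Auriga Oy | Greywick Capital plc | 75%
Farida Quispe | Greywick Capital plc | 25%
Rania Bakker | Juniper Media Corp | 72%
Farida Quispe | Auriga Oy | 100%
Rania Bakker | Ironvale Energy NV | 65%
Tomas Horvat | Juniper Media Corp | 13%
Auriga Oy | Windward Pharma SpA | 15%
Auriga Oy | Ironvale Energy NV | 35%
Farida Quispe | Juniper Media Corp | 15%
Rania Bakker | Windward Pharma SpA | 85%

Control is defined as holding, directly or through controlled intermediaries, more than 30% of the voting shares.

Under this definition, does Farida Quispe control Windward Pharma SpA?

No

Farida holds 100% of Auriga, so Farida controls Auriga.
Auriga and Farida together hold 75% + 25% = 100% of Greywick, so Farida controls Greywick.
Auriga holds 35% of Ironvale, so Farida controls Ironvale.
In Windward, Farida's side holds only 15%, not > 30%.
So Farida does not control Windward.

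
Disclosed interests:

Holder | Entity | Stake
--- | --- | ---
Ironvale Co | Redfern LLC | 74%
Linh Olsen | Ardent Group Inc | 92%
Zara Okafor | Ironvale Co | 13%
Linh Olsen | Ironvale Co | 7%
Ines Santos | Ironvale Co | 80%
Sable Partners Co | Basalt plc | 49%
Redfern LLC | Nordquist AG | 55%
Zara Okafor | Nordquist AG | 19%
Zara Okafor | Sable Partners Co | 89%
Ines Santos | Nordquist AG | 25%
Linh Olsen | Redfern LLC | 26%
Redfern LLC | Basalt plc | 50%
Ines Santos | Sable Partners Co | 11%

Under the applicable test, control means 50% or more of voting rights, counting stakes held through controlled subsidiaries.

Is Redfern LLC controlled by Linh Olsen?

Linh holds 92% of Ardent, so Linh controls Ardent.
In Redfern, Linh's side holds only 26%, not ≥ 50%.
So Linh does not control Redfern.

No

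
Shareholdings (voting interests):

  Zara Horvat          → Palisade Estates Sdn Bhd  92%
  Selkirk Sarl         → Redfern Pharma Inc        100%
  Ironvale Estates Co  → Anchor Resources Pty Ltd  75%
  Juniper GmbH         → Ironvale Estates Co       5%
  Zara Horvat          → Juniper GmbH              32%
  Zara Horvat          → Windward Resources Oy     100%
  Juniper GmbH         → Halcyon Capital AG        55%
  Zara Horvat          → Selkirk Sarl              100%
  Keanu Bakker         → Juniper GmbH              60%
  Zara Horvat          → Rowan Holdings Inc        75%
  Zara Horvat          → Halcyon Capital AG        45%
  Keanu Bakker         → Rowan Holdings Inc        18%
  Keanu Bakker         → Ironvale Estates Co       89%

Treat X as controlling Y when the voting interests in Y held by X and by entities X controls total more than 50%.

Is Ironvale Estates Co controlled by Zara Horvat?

No

Zara holds 100% of Selkirk, so Zara controls Selkirk.
Zara holds 92% of Palisade, so Zara controls Palisade.
Zara holds 75% of Rowan, so Zara controls Rowan.
Selkirk holds 100% of Redfern, so Zara controls Redfern.
Zara holds 100% of Windward, so Zara controls Windward.
Neither Zara nor any entity Zara controls holds any voting interest in Ironvale.
So Zara does not control Ironvale.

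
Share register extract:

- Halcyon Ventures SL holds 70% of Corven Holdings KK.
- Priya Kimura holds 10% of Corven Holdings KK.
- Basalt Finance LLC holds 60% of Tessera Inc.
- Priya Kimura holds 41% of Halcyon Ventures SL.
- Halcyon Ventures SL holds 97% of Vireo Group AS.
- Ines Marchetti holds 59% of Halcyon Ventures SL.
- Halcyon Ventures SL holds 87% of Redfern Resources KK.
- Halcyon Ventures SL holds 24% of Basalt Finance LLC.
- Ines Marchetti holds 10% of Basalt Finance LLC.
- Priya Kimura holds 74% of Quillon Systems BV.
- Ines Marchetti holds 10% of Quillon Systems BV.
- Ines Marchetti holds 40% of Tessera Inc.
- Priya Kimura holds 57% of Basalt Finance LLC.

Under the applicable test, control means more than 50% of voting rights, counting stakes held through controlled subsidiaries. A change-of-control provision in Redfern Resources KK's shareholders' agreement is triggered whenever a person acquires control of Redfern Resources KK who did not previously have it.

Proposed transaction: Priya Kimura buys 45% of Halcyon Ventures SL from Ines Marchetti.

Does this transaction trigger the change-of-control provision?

Yes

The purchase adds only to Priya's holdings (Ines's stake shrinks), so Priya is the only person who could newly come to control Redfern.
Priya holds 74% of Quillon, so Priya controls Quillon.
Priya holds 57% of Basalt, so Priya controls Basalt.
Basalt holds 60% of Tessera, so Priya controls Tessera.
Neither Priya nor any entity Priya controls holds any voting interest in Redfern.
So before the transaction, Priya does not control Redfern.
After the purchase, Priya's direct stake in Halcyon rises to 41% + 45% = 86%, and Ines's stake falls to 14%.
Priya holds 86% of Halcyon, so Priya controls Halcyon.
Halcyon holds 87% of Redfern, so Priya controls Redfern.
Priya did not control Redfern before and does after, so the clause is triggered.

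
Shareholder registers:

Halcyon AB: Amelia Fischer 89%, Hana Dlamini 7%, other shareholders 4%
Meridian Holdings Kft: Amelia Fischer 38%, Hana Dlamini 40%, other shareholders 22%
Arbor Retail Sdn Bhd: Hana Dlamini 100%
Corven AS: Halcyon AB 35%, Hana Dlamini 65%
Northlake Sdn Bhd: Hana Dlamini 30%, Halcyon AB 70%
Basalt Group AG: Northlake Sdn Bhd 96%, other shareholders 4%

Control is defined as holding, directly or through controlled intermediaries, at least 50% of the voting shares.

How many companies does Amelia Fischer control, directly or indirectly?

3

Amelia holds 89% of Halcyon, so Amelia controls Halcyon.
Halcyon holds 70% of Northlake, so Amelia controls Northlake.
Northlake holds 96% of Basalt, so Amelia controls Basalt.
No other company's threshold is met.
Amelia controls 3 companies.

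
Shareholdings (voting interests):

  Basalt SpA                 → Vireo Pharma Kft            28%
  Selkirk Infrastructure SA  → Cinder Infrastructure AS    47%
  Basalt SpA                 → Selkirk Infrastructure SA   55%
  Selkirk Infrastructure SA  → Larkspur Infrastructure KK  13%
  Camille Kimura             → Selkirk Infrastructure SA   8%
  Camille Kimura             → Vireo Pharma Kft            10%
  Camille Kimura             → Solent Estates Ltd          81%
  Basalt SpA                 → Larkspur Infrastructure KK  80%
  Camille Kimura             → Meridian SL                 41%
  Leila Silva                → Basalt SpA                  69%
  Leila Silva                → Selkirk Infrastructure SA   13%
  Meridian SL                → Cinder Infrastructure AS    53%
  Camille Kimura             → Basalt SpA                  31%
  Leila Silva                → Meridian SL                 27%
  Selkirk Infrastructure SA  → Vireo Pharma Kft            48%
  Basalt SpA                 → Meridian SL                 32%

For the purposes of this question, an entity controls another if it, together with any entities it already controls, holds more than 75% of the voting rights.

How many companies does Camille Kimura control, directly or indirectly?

1

Camille holds 81% of Solent, so Camille controls Solent.
No other company's threshold is met.
Camille controls 1 company.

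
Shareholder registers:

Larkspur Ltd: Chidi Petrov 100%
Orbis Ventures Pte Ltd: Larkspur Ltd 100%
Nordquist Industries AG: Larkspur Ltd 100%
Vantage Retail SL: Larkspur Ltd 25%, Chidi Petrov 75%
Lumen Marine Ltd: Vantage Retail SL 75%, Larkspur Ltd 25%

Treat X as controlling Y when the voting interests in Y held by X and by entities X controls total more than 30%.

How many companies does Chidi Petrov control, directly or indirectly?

5

Chidi holds 100% of Larkspur, so Chidi controls Larkspur.
Larkspur holds 100% of Orbis, so Chidi controls Orbis.
Larkspur holds 100% of Nordquist, so Chidi controls Nordquist.
Larkspur and Chidi together hold 25% + 75% = 100% of Vantage, so Chidi controls Vantage.
Vantage and Larkspur together hold 75% + 25% = 100% of Lumen, so Chidi controls Lumen.
Chidi controls 5 companies.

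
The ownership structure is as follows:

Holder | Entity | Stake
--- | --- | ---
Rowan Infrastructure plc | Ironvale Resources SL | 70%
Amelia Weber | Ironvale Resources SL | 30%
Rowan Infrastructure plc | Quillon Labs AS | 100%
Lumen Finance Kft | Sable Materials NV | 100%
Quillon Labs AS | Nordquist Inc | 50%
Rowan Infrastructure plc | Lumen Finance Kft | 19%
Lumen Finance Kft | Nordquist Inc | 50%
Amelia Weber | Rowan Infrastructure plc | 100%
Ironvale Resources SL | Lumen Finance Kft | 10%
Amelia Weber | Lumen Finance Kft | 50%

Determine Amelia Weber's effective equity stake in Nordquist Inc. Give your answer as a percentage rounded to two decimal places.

89.50%

Amelia reaches Nordquist along 5 paths.
Via Rowan → Quillon: 100% × 100% × 50% = 50%.
Via Rowan → Lumen: 100% × 19% × 50% = 9.5%.
Via Lumen: 50% × 50% = 25%.
Via Rowan → Ironvale → Lumen: 100% × 70% × 10% × 50% = 3.5%.
Via Ironvale → Lumen: 30% × 10% × 50% = 1.5%.
Total: 50% + 9.5% + 25% + 3.5% + 1.5% = 89.5%.
Rounded: 89.50%.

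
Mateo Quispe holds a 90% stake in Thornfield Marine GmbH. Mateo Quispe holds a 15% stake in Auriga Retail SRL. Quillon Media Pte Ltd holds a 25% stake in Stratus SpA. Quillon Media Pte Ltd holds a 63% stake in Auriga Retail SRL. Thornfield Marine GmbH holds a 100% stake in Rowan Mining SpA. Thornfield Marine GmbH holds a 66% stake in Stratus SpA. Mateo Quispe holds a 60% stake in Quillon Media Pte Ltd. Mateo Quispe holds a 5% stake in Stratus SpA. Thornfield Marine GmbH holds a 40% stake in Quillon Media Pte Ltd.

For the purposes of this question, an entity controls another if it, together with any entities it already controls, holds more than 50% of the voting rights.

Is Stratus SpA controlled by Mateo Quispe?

Yes

Mateo holds 90% of Thornfield, so Mateo controls Thornfield.
Mateo and Thornfield together hold 60% + 40% = 100% of Quillon, so Mateo controls Quillon.
Quillon and Thornfield and Mateo together hold 25% + 66% + 5% = 96% of Stratus, so Mateo controls Stratus.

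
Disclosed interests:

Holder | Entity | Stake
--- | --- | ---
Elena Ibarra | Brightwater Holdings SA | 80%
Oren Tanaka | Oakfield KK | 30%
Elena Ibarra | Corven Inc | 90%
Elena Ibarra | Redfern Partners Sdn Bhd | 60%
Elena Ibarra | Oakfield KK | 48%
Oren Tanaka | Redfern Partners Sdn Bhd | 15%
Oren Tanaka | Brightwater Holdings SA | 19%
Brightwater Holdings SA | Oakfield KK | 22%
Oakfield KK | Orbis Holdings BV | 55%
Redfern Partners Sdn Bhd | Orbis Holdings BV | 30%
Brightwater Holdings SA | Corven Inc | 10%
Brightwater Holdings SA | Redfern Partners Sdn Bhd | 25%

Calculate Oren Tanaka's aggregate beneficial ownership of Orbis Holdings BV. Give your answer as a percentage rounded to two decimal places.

24.72%

Oren reaches Orbis along 4 paths.
Via Oakfield: 30% × 55% = 16.5%.
Via Brightwater → Oakfield: 19% × 22% × 55% = 2.299%.
Via Brightwater → Redfern: 19% × 25% × 30% = 1.425%.
Via Redfern: 15% × 30% = 4.5%.
Total: 16.5% + 2.299% + 1.425% + 4.5% = 24.724%.
Rounded: 24.72%.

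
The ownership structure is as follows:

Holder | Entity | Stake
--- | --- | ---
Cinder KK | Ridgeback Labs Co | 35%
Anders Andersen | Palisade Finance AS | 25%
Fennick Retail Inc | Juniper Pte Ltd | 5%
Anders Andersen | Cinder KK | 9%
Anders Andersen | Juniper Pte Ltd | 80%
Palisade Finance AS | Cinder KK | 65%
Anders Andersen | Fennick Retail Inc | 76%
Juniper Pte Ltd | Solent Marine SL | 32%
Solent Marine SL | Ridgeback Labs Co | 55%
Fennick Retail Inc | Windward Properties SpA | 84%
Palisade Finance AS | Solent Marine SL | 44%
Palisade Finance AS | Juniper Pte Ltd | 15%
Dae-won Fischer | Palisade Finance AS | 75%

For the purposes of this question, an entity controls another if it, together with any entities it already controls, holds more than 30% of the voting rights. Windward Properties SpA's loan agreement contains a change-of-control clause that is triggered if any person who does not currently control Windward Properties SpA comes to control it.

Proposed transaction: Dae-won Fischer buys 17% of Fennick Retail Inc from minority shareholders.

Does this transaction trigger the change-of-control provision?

The purchase changes only Dae-won's holdings, so Dae-won is the only person who could newly come to control Windward.
Dae-won holds 75% of Palisade, so Dae-won controls Palisade.
Palisade holds 65% of Cinder, so Dae-won controls Cinder.
Palisade holds 44% of Solent, so Dae-won controls Solent.
Cinder and Solent together hold 35% + 55% = 90% of Ridgeback, so Dae-won controls Ridgeback.
Neither Dae-won nor any entity Dae-won controls holds any voting interest in Windward.
So before the transaction, Dae-won does not control Windward.
After the purchase, Dae-won holds 17% of Fennick directly.
Dae-won's side now holds 17% of Fennick, not > 30%, so Dae-won still does not control Fennick.
After the transaction, neither Dae-won nor any entity Dae-won controls holds a voting interest in Windward, so Dae-won still does not control it.
No new person acquires control, so the clause is not triggered.

No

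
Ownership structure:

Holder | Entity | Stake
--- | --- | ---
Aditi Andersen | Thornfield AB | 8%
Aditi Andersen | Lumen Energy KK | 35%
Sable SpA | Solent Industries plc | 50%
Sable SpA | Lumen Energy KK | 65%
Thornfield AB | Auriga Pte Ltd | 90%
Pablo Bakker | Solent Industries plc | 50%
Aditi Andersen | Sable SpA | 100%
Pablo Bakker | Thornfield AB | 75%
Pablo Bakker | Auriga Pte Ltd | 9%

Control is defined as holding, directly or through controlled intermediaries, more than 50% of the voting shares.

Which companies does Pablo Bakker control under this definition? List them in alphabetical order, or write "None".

Auriga Pte Ltd, Thornfield AB

Pablo holds 75% of Thornfield, so Pablo controls Thornfield.
Thornfield and Pablo together hold 90% + 9% = 99% of Auriga, so Pablo controls Auriga.
No other company's threshold is met.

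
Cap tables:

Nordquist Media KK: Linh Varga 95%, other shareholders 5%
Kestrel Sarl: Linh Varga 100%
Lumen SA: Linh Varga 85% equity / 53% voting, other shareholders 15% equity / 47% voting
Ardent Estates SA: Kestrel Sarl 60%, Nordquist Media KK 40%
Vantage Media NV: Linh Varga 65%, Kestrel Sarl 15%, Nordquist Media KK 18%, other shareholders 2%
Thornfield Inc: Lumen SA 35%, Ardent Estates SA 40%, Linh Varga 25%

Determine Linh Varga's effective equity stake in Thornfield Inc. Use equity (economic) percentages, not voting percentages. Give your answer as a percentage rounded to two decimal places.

Linh reaches Thornfield along 4 paths.
Via Lumen: 85% × 35% = 29.75%.
Via Kestrel → Ardent: 100% × 60% × 40% = 24%.
Via Nordquist → Ardent: 95% × 40% × 40% = 15.2%.
Direct stake: 25% = 25%.
Total: 29.75% + 24% + 15.2% + 25% = 93.95%.

93.95%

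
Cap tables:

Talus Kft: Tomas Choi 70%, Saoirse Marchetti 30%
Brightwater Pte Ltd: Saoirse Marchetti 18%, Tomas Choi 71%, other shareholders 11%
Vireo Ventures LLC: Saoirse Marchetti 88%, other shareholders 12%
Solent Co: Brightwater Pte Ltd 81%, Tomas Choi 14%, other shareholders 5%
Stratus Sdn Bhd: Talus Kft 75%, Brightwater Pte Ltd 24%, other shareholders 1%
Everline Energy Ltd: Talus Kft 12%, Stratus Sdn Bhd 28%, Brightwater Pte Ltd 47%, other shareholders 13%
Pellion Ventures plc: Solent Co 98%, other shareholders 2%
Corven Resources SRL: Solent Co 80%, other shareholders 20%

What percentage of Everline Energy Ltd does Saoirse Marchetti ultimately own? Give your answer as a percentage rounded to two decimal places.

19.57%

Saoirse reaches Everline along 4 paths.
Via Talus: 30% × 12% = 3.6%.
Via Talus → Stratus: 30% × 75% × 28% = 6.3%.
Via Brightwater → Stratus: 18% × 24% × 28% = 1.2096%.
Via Brightwater: 18% × 47% = 8.46%.
Total: 3.6% + 6.3% + 1.2096% + 8.46% = 19.5696%.
Rounded: 19.57%.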